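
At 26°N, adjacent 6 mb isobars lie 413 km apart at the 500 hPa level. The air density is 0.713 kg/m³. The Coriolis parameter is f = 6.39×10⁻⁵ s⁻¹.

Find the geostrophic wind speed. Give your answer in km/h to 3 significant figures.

115 km/h

Pressure gradient: |∂P/∂n| = 600 Pa / 413000 m = 1.45×10⁻³ Pa/m
Geostrophic balance (pressure-gradient force = Coriolis force):
V_g = (1/(fρ)) |∂P/∂n| = 1.45×10⁻³ / (6.39×10⁻⁵ × 0.713) = 31.9 m/s
Converting: 31.9 m/s × 3.6 = 115 km/h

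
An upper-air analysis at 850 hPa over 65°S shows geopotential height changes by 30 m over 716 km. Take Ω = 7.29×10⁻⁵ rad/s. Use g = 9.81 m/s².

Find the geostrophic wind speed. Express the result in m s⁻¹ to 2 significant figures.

3.1 m s⁻¹

Coriolis parameter at 65°S:
f = 2Ω sin φ = 2 × 7.29×10⁻⁵ × sin 65° = 1.32×10⁻⁴ s⁻¹
Height gradient: |∂Z/∂n| = 30 m / 716000 m = 4.19×10⁻⁵
On a pressure surface, geostrophic balance gives V_g = (g/f)|∂Z/∂n|:
V_g = 9.81 × 4.19×10⁻⁵ / 1.32×10⁻⁴ = 3.11 m/s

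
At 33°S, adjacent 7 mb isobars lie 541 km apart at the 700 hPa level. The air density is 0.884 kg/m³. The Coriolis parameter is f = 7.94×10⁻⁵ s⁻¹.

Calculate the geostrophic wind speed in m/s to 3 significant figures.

18.4 m/s

Pressure gradient: |∂P/∂n| = 700 Pa / 541000 m = 1.29×10⁻³ Pa/m
Geostrophic balance (pressure-gradient force = Coriolis force):
V_g = (1/(fρ)) |∂P/∂n| = 1.29×10⁻³ / (7.94×10⁻⁵ × 0.884) = 18.4 m/s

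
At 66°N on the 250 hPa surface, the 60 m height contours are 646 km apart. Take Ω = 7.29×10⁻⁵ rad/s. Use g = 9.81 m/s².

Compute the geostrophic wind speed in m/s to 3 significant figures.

6.84 m/s

Coriolis parameter at 66°N:
f = 2Ω sin φ = 2 × 7.29×10⁻⁵ × sin 66° = 1.33×10⁻⁴ s⁻¹
Height gradient: |∂Z/∂n| = 60 m / 646000 m = 9.29×10⁻⁵
On a pressure surface, geostrophic balance gives V_g = (g/f)|∂Z/∂n|:
V_g = 9.81 × 9.29×10⁻⁵ / 1.33×10⁻⁴ = 6.84 m/s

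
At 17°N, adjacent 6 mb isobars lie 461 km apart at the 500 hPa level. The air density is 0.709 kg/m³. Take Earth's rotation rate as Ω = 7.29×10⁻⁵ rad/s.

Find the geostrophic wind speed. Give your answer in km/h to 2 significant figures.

160 km/h

Coriolis parameter at 17°N:
f = 2Ω sin φ = 2 × 7.29×10⁻⁵ × sin 17° = 4.26×10⁻⁵ s⁻¹
Pressure gradient: |∂P/∂n| = 600 Pa / 461000 m = 1.30×10⁻³ Pa/m
Geostrophic balance (pressure-gradient force = Coriolis force):
V_g = (1/(fρ)) |∂P/∂n| = 1.30×10⁻³ / (4.26×10⁻⁵ × 0.709) = 43.1 m/s
Converting: 43.1 m/s × 3.6 = 160 km/h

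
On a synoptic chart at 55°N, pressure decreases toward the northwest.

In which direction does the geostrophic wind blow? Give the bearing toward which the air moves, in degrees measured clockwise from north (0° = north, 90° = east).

The pressure-gradient force points toward the northwest (bearing 315°).
Geostrophic balance: in the Northern Hemisphere the Coriolis force deflects motion to the right, so the geostrophic wind blows 90° to the right of the pressure-gradient force (low pressure on the left).
Rotating 315° by 90° clockwise gives 045° — the wind blows toward the northeast.

045°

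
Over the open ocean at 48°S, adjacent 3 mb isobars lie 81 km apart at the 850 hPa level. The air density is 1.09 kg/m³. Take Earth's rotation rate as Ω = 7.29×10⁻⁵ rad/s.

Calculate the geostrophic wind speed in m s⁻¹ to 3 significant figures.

Coriolis parameter at 48°S:
f = 2Ω sin φ = 2 × 7.29×10⁻⁵ × sin 48° = 1.08×10⁻⁴ s⁻¹
Pressure gradient: |∂P/∂n| = 300 Pa / 81000 m = 3.70×10⁻³ Pa/m
Geostrophic balance (pressure-gradient force = Coriolis force):
V_g = (1/(fρ)) |∂P/∂n| = 3.70×10⁻³ / (1.08×10⁻⁴ × 1.09) = 31.4 m/s

31.4 m s⁻¹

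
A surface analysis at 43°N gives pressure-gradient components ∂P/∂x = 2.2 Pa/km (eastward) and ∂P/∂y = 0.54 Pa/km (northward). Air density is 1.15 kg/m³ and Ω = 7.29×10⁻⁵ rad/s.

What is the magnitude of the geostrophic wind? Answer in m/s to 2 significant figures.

20 m/s

Coriolis parameter at 43°N:
f = 2Ω sin φ = 2 × 7.29×10⁻⁵ × sin 43° = 9.94×10⁻⁵ s⁻¹
Component geostrophic relations (x east, y north):
u_g = −(1/(fρ)) ∂P/∂y,  v_g = (1/(fρ)) ∂P/∂x
u_g = −(0.54×10⁻³)/(9.94×10⁻⁵ × 1.15) = −4.72 m/s;  v_g = (2.2×10⁻³)/(9.94×10⁻⁵ × 1.15) = 19.2 m/s
|V_g| = √(u_g² + v_g²) = 19.8 m/s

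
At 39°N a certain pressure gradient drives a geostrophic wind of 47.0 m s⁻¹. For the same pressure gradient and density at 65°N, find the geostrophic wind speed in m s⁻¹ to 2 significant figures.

With the same pressure gradient and density, V_g ∝ 1/f ∝ 1/sin φ.
V₂ = V₁ · sin φ₁ / sin φ₂ = 47.0 × sin 39° / sin 65°
V₂ = 47.0 × 0.6293/0.9063 = 33 m s⁻¹

33 m s⁻¹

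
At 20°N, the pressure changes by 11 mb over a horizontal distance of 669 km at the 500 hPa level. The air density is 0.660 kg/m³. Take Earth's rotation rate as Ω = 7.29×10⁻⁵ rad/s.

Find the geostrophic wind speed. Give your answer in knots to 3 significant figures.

97.1 knots

Coriolis parameter at 20°N:
f = 2Ω sin φ = 2 × 7.29×10⁻⁵ × sin 20° = 4.99×10⁻⁵ s⁻¹
Pressure gradient: |∂P/∂n| = 1100 Pa / 669000 m = 1.64×10⁻³ Pa/m
Geostrophic balance (pressure-gradient force = Coriolis force):
V_g = (1/(fρ)) |∂P/∂n| = 1.64×10⁻³ / (4.99×10⁻⁵ × 0.660) = 50.0 m/s
Converting: 50.0 m/s × 1.944 = 97.1 knots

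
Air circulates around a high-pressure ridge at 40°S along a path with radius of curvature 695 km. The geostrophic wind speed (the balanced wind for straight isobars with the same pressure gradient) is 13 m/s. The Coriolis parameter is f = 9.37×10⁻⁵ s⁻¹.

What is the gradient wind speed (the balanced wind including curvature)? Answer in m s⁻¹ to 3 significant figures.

Around a high, pressure-gradient force acts outward with centrifugal, so Coriolis balances both:
fV = (1/ρ)|∂P/∂n| + V²/R  →  V² − fR·V + fR·V_g = 0
With fR = 9.37×10⁻⁵ × 695×10³ m = 65.1 m/s:
V = [fR − √((fR)² − 4 fR V_g)]/2 = [65.1 − √(65.1² − 4×65.1×13)]/2 = 17.9 m/s
Supergeostrophic (V > V_g = 13 m/s), as expected around a high.

17.9 m s⁻¹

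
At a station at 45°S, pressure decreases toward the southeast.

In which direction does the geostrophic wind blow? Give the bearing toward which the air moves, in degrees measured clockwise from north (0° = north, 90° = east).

045°

The pressure-gradient force points toward the southeast (bearing 135°).
Geostrophic balance: in the Southern Hemisphere the Coriolis force deflects motion to the left, so the geostrophic wind blows 90° to the left of the pressure-gradient force (low pressure on the right).
Rotating 135° by 90° counterclockwise gives 045° — the wind blows toward the northeast.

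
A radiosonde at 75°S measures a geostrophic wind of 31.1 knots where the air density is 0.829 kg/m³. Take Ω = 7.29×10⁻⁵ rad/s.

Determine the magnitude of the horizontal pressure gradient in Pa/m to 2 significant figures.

1.9×10⁻³ Pa/m

Coriolis parameter at 75°S:
f = 2Ω sin φ = 2 × 7.29×10⁻⁵ × sin 75° = 1.41×10⁻⁴ s⁻¹
Wind speed in SI: 31.1 knots = 16.0 m/s
Geostrophic balance rearranged: |∂P/∂n| = f ρ V_g
|∂P/∂n| = 1.41×10⁻⁴ × 0.829 × 16.0 = 1.87×10⁻³ Pa/m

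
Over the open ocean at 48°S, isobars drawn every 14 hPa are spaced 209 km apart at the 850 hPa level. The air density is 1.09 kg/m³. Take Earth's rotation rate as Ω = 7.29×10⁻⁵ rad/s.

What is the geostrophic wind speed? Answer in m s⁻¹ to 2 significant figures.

Coriolis parameter at 48°S:
f = 2Ω sin φ = 2 × 7.29×10⁻⁵ × sin 48° = 1.08×10⁻⁴ s⁻¹
Pressure gradient: |∂P/∂n| = 1400 Pa / 209000 m = 6.70×10⁻³ Pa/m
Geostrophic balance (pressure-gradient force = Coriolis force):
V_g = (1/(fρ)) |∂P/∂n| = 6.70×10⁻³ / (1.08×10⁻⁴ × 1.09) = 56.7 m/s

57 m s⁻¹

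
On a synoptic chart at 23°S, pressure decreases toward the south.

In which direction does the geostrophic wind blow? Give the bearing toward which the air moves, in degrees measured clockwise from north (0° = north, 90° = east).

The pressure-gradient force points toward the south (bearing 180°).
Geostrophic balance: in the Southern Hemisphere the Coriolis force deflects motion to the left, so the geostrophic wind blows 90° to the left of the pressure-gradient force (low pressure on the right).
Rotating 180° by 90° counterclockwise gives 090° — the wind blows toward the east.

090°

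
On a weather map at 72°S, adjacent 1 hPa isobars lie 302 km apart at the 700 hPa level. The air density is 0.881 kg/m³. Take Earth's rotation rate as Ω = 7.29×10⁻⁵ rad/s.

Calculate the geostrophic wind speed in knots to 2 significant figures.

Coriolis parameter at 72°S:
f = 2Ω sin φ = 2 × 7.29×10⁻⁵ × sin 72° = 1.39×10⁻⁴ s⁻¹
Pressure gradient: |∂P/∂n| = 100 Pa / 302000 m = 3.31×10⁻⁴ Pa/m
Geostrophic balance (pressure-gradient force = Coriolis force):
V_g = (1/(fρ)) |∂P/∂n| = 3.31×10⁻⁴ / (1.39×10⁻⁴ × 0.881) = 2.71 m/s
Converting: 2.71 m/s × 1.944 = 5.3 knots

5.3 knots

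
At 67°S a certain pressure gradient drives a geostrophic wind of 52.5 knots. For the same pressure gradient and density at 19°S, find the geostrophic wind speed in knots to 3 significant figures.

With the same pressure gradient and density, V_g ∝ 1/f ∝ 1/sin φ.
V₂ = V₁ · sin φ₁ / sin φ₂ = 52.5 × sin 67° / sin 19°
V₂ = 52.5 × 0.9205/0.3256 = 148 knots

148 knots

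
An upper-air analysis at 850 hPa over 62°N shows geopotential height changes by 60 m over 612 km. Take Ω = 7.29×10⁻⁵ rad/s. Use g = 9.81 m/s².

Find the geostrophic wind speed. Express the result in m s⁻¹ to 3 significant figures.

Coriolis parameter at 62°N:
f = 2Ω sin φ = 2 × 7.29×10⁻⁵ × sin 62° = 1.29×10⁻⁴ s⁻¹
Height gradient: |∂Z/∂n| = 60 m / 612000 m = 9.80×10⁻⁵
On a pressure surface, geostrophic balance gives V_g = (g/f)|∂Z/∂n|:
V_g = 9.81 × 9.80×10⁻⁵ / 1.29×10⁻⁴ = 7.47 m/s

7.47 m s⁻¹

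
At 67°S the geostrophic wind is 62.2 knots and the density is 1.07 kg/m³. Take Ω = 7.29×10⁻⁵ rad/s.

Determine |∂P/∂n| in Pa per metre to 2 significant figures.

4.6×10⁻³ Pa/m

Coriolis parameter at 67°S:
f = 2Ω sin φ = 2 × 7.29×10⁻⁵ × sin 67° = 1.34×10⁻⁴ s⁻¹
Wind speed in SI: 62.2 knots = 32.0 m/s
Geostrophic balance rearranged: |∂P/∂n| = f ρ V_g
|∂P/∂n| = 1.34×10⁻⁴ × 1.07 × 32.0 = 4.60×10⁻³ Pa/m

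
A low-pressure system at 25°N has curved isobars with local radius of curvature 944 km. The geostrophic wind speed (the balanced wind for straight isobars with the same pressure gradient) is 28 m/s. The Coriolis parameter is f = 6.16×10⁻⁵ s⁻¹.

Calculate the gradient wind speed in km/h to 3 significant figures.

Around a low, centrifugal force acts outward with Coriolis, so pressure-gradient force balances both:
(1/ρ)|∂P/∂n| = fV + V²/R  →  V² + fR·V − fR·V_g = 0
With fR = 6.16×10⁻⁵ × 944×10³ m = 58.2 m/s:
V = [−fR + √((fR)² + 4 fR V_g)]/2 = [−58.2 + √(58.2² + 4×58.2×28)]/2 = 20.7 m/s
Subgeostrophic (V < V_g = 28 m/s), as expected around a low.
Converting: 20.7 m/s × 3.6 = 74.4 km/h

74.4 km/h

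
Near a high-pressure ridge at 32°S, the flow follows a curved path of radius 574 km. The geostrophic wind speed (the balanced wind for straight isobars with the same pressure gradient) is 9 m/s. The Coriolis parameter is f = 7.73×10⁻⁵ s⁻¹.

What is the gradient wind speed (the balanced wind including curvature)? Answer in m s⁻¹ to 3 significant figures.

Around a high, pressure-gradient force acts outward with centrifugal, so Coriolis balances both:
fV = (1/ρ)|∂P/∂n| + V²/R  →  V² − fR·V + fR·V_g = 0
With fR = 7.73×10⁻⁵ × 574×10³ m = 44.4 m/s:
V = [fR − √((fR)² − 4 fR V_g)]/2 = [44.4 − √(44.4² − 4×44.4×9)]/2 = 12.5 m/s
Supergeostrophic (V > V_g = 9 m/s), as expected around a high.

12.5 m s⁻¹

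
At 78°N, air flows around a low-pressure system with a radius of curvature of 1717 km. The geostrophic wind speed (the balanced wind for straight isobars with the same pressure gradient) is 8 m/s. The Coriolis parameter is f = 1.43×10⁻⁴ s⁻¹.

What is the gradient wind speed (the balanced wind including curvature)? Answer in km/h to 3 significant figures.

27.9 km/h

Around a low, centrifugal force acts outward with Coriolis, so pressure-gradient force balances both:
(1/ρ)|∂P/∂n| = fV + V²/R  →  V² + fR·V − fR·V_g = 0
With fR = 1.43×10⁻⁴ × 1717×10³ m = 246 m/s:
V = [−fR + √((fR)² + 4 fR V_g)]/2 = [−246 + √(246² + 4×246×8)]/2 = 7.76 m/s
Subgeostrophic (V < V_g = 8 m/s), as expected around a low.
Converting: 7.76 m/s × 3.6 = 27.9 km/h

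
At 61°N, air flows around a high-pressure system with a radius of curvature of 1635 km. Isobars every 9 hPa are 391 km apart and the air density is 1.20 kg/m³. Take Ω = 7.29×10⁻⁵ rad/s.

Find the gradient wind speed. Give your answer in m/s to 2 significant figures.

16 m/s

Coriolis parameter at 61°N:
f = 2Ω sin φ = 2 × 7.29×10⁻⁵ × sin 61° = 1.28×10⁻⁴ s⁻¹
Pressure gradient: |∂P/∂n| = 900 Pa / 391000 m = 2.30×10⁻³ Pa/m
Geostrophic speed: V_g = |∂P/∂n|/(fρ) = 2.30×10⁻³/(1.28×10⁻⁴ × 1.20) = 15.0 m/s
Around a high, pressure-gradient force acts outward with centrifugal, so Coriolis balances both:
fV = (1/ρ)|∂P/∂n| + V²/R  →  V² − fR·V + fR·V_g = 0
With fR = 1.28×10⁻⁴ × 1635×10³ m = 208 m/s:
V = [fR − √((fR)² − 4 fR V_g)]/2 = [208 − √(208² − 4×208×15)]/2 = 16.3 m/s
Supergeostrophic (V > V_g = 15 m/s), as expected around a high.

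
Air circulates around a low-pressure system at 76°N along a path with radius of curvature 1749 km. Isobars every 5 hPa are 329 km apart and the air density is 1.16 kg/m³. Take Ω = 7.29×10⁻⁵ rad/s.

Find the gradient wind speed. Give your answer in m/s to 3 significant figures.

Coriolis parameter at 76°N:
f = 2Ω sin φ = 2 × 7.29×10⁻⁵ × sin 76° = 1.41×10⁻⁴ s⁻¹
Pressure gradient: |∂P/∂n| = 500 Pa / 329000 m = 1.52×10⁻³ Pa/m
Geostrophic speed: V_g = |∂P/∂n|/(fρ) = 1.52×10⁻³/(1.41×10⁻⁴ × 1.16) = 9.26 m/s
Around a low, centrifugal force acts outward with Coriolis, so pressure-gradient force balances both:
(1/ρ)|∂P/∂n| = fV + V²/R  →  V² + fR·V − fR·V_g = 0
With fR = 1.41×10⁻⁴ × 1749×10³ m = 247 m/s:
V = [−fR + √((fR)² + 4 fR V_g)]/2 = [−247 + √(247² + 4×247×9.26)]/2 = 8.94 m/s
Subgeostrophic (V < V_g = 9.26 m/s), as expected around a low.

8.94 m/s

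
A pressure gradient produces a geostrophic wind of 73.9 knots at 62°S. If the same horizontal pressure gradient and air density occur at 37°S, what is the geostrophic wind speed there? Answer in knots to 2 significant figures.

With the same pressure gradient and density, V_g ∝ 1/f ∝ 1/sin φ.
V₂ = V₁ · sin φ₁ / sin φ₂ = 73.9 × sin 62° / sin 37°
V₂ = 73.9 × 0.8829/0.6018 = 110 knots

110 knots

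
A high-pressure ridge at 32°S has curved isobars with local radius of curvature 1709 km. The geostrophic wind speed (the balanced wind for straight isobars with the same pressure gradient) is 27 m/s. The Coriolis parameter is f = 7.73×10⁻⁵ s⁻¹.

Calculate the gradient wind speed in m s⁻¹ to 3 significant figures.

Around a high, pressure-gradient force acts outward with centrifugal, so Coriolis balances both:
fV = (1/ρ)|∂P/∂n| + V²/R  →  V² − fR·V + fR·V_g = 0
With fR = 7.73×10⁻⁵ × 1709×10³ m = 132 m/s:
V = [fR − √((fR)² − 4 fR V_g)]/2 = [132 − √(132² − 4×132×27)]/2 = 37.8 m/s
Supergeostrophic (V > V_g = 27 m/s), as expected around a high.

37.8 m s⁻¹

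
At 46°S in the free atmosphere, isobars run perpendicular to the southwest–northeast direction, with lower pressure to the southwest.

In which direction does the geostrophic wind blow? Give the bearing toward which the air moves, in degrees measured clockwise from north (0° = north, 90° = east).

135°

The pressure-gradient force points toward the southwest (bearing 225°).
Geostrophic balance: in the Southern Hemisphere the Coriolis force deflects motion to the left, so the geostrophic wind blows 90° to the left of the pressure-gradient force (low pressure on the right).
Rotating 225° by 90° counterclockwise gives 135° — the wind blows toward the southeast.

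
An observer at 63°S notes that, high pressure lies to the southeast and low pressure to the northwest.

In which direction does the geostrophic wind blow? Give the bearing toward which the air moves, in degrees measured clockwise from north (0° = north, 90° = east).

225°

The pressure-gradient force points toward the northwest (bearing 315°).
Geostrophic balance: in the Southern Hemisphere the Coriolis force deflects motion to the left, so the geostrophic wind blows 90° to the left of the pressure-gradient force (low pressure on the right).
Rotating 315° by 90° counterclockwise gives 225° — the wind blows toward the southwest.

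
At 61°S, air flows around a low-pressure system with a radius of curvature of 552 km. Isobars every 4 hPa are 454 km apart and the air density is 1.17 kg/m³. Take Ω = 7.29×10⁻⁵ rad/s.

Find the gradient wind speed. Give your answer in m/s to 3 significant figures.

Coriolis parameter at 61°S:
f = 2Ω sin φ = 2 × 7.29×10⁻⁵ × sin 61° = 1.28×10⁻⁴ s⁻¹
Pressure gradient: |∂P/∂n| = 400 Pa / 454000 m = 8.81×10⁻⁴ Pa/m
Geostrophic speed: V_g = |∂P/∂n|/(fρ) = 8.81×10⁻⁴/(1.28×10⁻⁴ × 1.17) = 5.91 m/s
Around a low, centrifugal force acts outward with Coriolis, so pressure-gradient force balances both:
(1/ρ)|∂P/∂n| = fV + V²/R  →  V² + fR·V − fR·V_g = 0
With fR = 1.28×10⁻⁴ × 552×10³ m = 70.4 m/s:
V = [−fR + √((fR)² + 4 fR V_g)]/2 = [−70.4 + √(70.4² + 4×70.4×5.91)]/2 = 5.48 m/s
Subgeostrophic (V < V_g = 5.91 m/s), as expected around a low.

5.48 m/s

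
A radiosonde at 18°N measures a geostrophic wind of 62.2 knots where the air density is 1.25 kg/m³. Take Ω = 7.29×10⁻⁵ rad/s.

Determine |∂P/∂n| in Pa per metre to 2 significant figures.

Coriolis parameter at 18°N:
f = 2Ω sin φ = 2 × 7.29×10⁻⁵ × sin 18° = 4.51×10⁻⁵ s⁻¹
Wind speed in SI: 62.2 knots = 32.0 m/s
Geostrophic balance rearranged: |∂P/∂n| = f ρ V_g
|∂P/∂n| = 4.51×10⁻⁵ × 1.25 × 32.0 = 1.80×10⁻³ Pa/m

1.8×10⁻³ Pa/m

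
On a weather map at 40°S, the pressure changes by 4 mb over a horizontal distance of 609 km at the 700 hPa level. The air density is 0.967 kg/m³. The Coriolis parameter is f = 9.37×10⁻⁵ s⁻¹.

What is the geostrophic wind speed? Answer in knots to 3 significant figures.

14.1 knots

Pressure gradient: |∂P/∂n| = 400 Pa / 609000 m = 6.57×10⁻⁴ Pa/m
Geostrophic balance (pressure-gradient force = Coriolis force):
V_g = (1/(fρ)) |∂P/∂n| = 6.57×10⁻⁴ / (9.37×10⁻⁵ × 0.967) = 7.25 m/s
Converting: 7.25 m/s × 1.944 = 14.1 knots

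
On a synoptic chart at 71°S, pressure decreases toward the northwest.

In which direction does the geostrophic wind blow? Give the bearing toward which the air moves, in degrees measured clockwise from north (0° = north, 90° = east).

The pressure-gradient force points toward the northwest (bearing 315°).
Geostrophic balance: in the Southern Hemisphere the Coriolis force deflects motion to the left, so the geostrophic wind blows 90° to the left of the pressure-gradient force (low pressure on the right).
Rotating 315° by 90° counterclockwise gives 225° — the wind blows toward the southwest.

225°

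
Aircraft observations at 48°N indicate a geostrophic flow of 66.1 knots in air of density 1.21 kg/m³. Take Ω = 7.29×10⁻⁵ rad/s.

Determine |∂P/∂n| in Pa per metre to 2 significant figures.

4.5×10⁻³ Pa/m

Coriolis parameter at 48°N:
f = 2Ω sin φ = 2 × 7.29×10⁻⁵ × sin 48° = 1.08×10⁻⁴ s⁻¹
Wind speed in SI: 66.1 knots = 34.0 m/s
Geostrophic balance rearranged: |∂P/∂n| = f ρ V_g
|∂P/∂n| = 1.08×10⁻⁴ × 1.21 × 34.0 = 4.46×10⁻³ Pa/m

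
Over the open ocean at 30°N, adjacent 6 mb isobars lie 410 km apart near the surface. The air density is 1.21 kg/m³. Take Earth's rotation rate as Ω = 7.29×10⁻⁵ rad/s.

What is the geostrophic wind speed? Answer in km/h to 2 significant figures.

Coriolis parameter at 30°N:
f = 2Ω sin φ = 2 × 7.29×10⁻⁵ × sin 30° = 7.29×10⁻⁵ s⁻¹
Pressure gradient: |∂P/∂n| = 600 Pa / 410000 m = 1.46×10⁻³ Pa/m
Geostrophic balance (pressure-gradient force = Coriolis force):
V_g = (1/(fρ)) |∂P/∂n| = 1.46×10⁻³ / (7.29×10⁻⁵ × 1.21) = 16.6 m/s
Converting: 16.6 m/s × 3.6 = 60 km/h

60 km/h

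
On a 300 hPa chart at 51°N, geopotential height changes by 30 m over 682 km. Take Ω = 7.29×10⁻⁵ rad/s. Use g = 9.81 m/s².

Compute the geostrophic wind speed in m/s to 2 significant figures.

3.8 m/s

Coriolis parameter at 51°N:
f = 2Ω sin φ = 2 × 7.29×10⁻⁵ × sin 51° = 1.13×10⁻⁴ s⁻¹
Height gradient: |∂Z/∂n| = 30 m / 682000 m = 4.40×10⁻⁵
On a pressure surface, geostrophic balance gives V_g = (g/f)|∂Z/∂n|:
V_g = 9.81 × 4.40×10⁻⁵ / 1.13×10⁻⁴ = 3.81 m/s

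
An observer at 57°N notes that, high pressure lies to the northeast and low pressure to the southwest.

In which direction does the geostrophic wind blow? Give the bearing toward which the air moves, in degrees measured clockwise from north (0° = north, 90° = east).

The pressure-gradient force points toward the southwest (bearing 225°).
Geostrophic balance: in the Northern Hemisphere the Coriolis force deflects motion to the right, so the geostrophic wind blows 90° to the right of the pressure-gradient force (low pressure on the left).
Rotating 225° by 90° clockwise gives 315° — the wind blows toward the northwest.

315°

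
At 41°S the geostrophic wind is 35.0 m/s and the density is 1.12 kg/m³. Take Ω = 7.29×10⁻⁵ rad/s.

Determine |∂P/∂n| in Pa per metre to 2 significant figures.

3.7×10⁻³ Pa/m

Coriolis parameter at 41°S:
f = 2Ω sin φ = 2 × 7.29×10⁻⁵ × sin 41° = 9.57×10⁻⁵ s⁻¹
Geostrophic balance rearranged: |∂P/∂n| = f ρ V_g
|∂P/∂n| = 9.57×10⁻⁵ × 1.12 × 35.0 = 3.75×10⁻³ Pa/m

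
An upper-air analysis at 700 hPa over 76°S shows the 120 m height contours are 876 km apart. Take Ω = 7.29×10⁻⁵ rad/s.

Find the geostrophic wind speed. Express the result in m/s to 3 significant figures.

Coriolis parameter at 76°S:
f = 2Ω sin φ = 2 × 7.29×10⁻⁵ × sin 76° = 1.41×10⁻⁴ s⁻¹
Height gradient: |∂Z/∂n| = 120 m / 876000 m = 1.37×10⁻⁴
On a pressure surface, geostrophic balance gives V_g = (g/f)|∂Z/∂n|:
V_g = 9.81 × 1.37×10⁻⁴ / 1.41×10⁻⁴ = 9.50 m/s

9.50 m/s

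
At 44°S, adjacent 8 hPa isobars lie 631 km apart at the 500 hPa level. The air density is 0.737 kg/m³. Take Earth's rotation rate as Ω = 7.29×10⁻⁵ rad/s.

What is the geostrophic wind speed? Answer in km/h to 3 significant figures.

61.1 km/h

Coriolis parameter at 44°S:
f = 2Ω sin φ = 2 × 7.29×10⁻⁵ × sin 44° = 1.01×10⁻⁴ s⁻¹
Pressure gradient: |∂P/∂n| = 800 Pa / 631000 m = 1.27×10⁻³ Pa/m
Geostrophic balance (pressure-gradient force = Coriolis force):
V_g = (1/(fρ)) |∂P/∂n| = 1.27×10⁻³ / (1.01×10⁻⁴ × 0.737) = 17.0 m/s
Converting: 17.0 m/s × 3.6 = 61.1 km/h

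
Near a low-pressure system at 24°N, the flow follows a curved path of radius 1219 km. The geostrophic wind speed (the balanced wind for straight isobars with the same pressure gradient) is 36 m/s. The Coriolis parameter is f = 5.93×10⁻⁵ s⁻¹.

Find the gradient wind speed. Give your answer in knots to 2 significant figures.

Around a low, centrifugal force acts outward with Coriolis, so pressure-gradient force balances both:
(1/ρ)|∂P/∂n| = fV + V²/R  →  V² + fR·V − fR·V_g = 0
With fR = 5.93×10⁻⁵ × 1219×10³ m = 72.3 m/s:
V = [−fR + √((fR)² + 4 fR V_g)]/2 = [−72.3 + √(72.3² + 4×72.3×36)]/2 = 26.4 m/s
Subgeostrophic (V < V_g = 36 m/s), as expected around a low.
Converting: 26.4 m/s × 1.944 = 51 knots

51 knots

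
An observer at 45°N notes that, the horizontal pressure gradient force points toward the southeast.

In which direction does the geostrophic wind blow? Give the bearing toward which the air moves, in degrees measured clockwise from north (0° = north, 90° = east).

225°

The pressure-gradient force points toward the southeast (bearing 135°).
Geostrophic balance: in the Northern Hemisphere the Coriolis force deflects motion to the right, so the geostrophic wind blows 90° to the right of the pressure-gradient force (low pressure on the left).
Rotating 135° by 90° clockwise gives 225° — the wind blows toward the southwest.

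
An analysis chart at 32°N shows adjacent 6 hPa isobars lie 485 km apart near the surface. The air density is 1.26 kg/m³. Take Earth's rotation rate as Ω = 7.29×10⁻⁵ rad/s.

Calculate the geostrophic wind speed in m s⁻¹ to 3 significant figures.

12.7 m s⁻¹

Coriolis parameter at 32°N:
f = 2Ω sin φ = 2 × 7.29×10⁻⁵ × sin 32° = 7.73×10⁻⁵ s⁻¹
Pressure gradient: |∂P/∂n| = 600 Pa / 485000 m = 1.24×10⁻³ Pa/m
Geostrophic balance (pressure-gradient force = Coriolis force):
V_g = (1/(fρ)) |∂P/∂n| = 1.24×10⁻³ / (7.73×10⁻⁵ × 1.26) = 12.7 m/s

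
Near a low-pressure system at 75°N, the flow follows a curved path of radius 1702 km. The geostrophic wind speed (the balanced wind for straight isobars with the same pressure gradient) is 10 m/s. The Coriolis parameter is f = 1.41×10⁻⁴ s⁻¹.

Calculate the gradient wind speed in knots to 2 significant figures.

19 knots

Around a low, centrifugal force acts outward with Coriolis, so pressure-gradient force balances both:
(1/ρ)|∂P/∂n| = fV + V²/R  →  V² + fR·V − fR·V_g = 0
With fR = 1.41×10⁻⁴ × 1702×10³ m = 240 m/s:
V = [−fR + √((fR)² + 4 fR V_g)]/2 = [−240 + √(240² + 4×240×10)]/2 = 9.61 m/s
Subgeostrophic (V < V_g = 10 m/s), as expected around a low.
Converting: 9.61 m/s × 1.944 = 19 knots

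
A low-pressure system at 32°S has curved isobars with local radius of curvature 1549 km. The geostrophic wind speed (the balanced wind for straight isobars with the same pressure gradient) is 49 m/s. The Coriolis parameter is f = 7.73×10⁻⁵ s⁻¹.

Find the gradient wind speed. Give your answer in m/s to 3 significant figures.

37.3 m/s

Around a low, centrifugal force acts outward with Coriolis, so pressure-gradient force balances both:
(1/ρ)|∂P/∂n| = fV + V²/R  →  V² + fR·V − fR·V_g = 0
With fR = 7.73×10⁻⁵ × 1549×10³ m = 120 m/s:
V = [−fR + √((fR)² + 4 fR V_g)]/2 = [−120 + √(120² + 4×120×49)]/2 = 37.3 m/s
Subgeostrophic (V < V_g = 49 m/s), as expected around a low.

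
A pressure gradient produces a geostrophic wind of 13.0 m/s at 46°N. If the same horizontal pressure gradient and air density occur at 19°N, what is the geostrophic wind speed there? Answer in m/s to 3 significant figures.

With the same pressure gradient and density, V_g ∝ 1/f ∝ 1/sin φ.
V₂ = V₁ · sin φ₁ / sin φ₂ = 13.0 × sin 46° / sin 19°
V₂ = 13.0 × 0.7193/0.3256 = 28.7 m/s

28.7 m/s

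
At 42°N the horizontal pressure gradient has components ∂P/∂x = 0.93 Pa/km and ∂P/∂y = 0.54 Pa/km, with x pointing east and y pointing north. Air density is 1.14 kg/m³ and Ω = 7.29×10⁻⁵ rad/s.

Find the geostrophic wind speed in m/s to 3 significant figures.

9.67 m/s

Coriolis parameter at 42°N:
f = 2Ω sin φ = 2 × 7.29×10⁻⁵ × sin 42° = 9.76×10⁻⁵ s⁻¹
Component geostrophic relations (x east, y north):
u_g = −(1/(fρ)) ∂P/∂y,  v_g = (1/(fρ)) ∂P/∂x
u_g = −(0.54×10⁻³)/(9.76×10⁻⁵ × 1.14) = −4.86 m/s;  v_g = (0.93×10⁻³)/(9.76×10⁻⁵ × 1.14) = 8.36 m/s
|V_g| = √(u_g² + v_g²) = 9.67 m/s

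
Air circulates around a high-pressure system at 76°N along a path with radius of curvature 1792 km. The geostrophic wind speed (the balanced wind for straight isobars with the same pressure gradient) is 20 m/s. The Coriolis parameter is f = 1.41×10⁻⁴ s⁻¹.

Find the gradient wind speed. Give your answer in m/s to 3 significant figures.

21.9 m/s

Around a high, pressure-gradient force acts outward with centrifugal, so Coriolis balances both:
fV = (1/ρ)|∂P/∂n| + V²/R  →  V² − fR·V + fR·V_g = 0
With fR = 1.41×10⁻⁴ × 1792×10³ m = 253 m/s:
V = [fR − √((fR)² − 4 fR V_g)]/2 = [253 − √(253² − 4×253×20)]/2 = 21.9 m/s
Supergeostrophic (V > V_g = 20 m/s), as expected around a high.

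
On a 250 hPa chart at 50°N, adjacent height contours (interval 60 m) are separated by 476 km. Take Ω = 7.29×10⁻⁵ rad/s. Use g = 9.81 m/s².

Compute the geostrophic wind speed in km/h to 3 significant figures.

Coriolis parameter at 50°N:
f = 2Ω sin φ = 2 × 7.29×10⁻⁵ × sin 50° = 1.12×10⁻⁴ s⁻¹
Height gradient: |∂Z/∂n| = 60 m / 476000 m = 1.26×10⁻⁴
On a pressure surface, geostrophic balance gives V_g = (g/f)|∂Z/∂n|:
V_g = 9.81 × 1.26×10⁻⁴ / 1.12×10⁻⁴ = 11.1 m/s
Converting: 11.1 m/s × 3.6 = 39.9 km/h

39.9 km/h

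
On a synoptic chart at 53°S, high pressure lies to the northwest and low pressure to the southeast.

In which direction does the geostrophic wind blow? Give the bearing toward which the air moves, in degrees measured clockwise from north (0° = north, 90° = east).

The pressure-gradient force points toward the southeast (bearing 135°).
Geostrophic balance: in the Southern Hemisphere the Coriolis force deflects motion to the left, so the geostrophic wind blows 90° to the left of the pressure-gradient force (low pressure on the right).
Rotating 135° by 90° counterclockwise gives 045° — the wind blows toward the northeast.

045°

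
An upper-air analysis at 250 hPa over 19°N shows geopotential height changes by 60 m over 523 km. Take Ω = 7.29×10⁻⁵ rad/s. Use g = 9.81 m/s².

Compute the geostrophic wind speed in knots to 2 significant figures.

46 knots

Coriolis parameter at 19°N:
f = 2Ω sin φ = 2 × 7.29×10⁻⁵ × sin 19° = 4.75×10⁻⁵ s⁻¹
Height gradient: |∂Z/∂n| = 60 m / 523000 m = 1.15×10⁻⁴
On a pressure surface, geostrophic balance gives V_g = (g/f)|∂Z/∂n|:
V_g = 9.81 × 1.15×10⁻⁴ / 4.75×10⁻⁵ = 23.7 m/s
Converting: 23.7 m/s × 1.944 = 46 knots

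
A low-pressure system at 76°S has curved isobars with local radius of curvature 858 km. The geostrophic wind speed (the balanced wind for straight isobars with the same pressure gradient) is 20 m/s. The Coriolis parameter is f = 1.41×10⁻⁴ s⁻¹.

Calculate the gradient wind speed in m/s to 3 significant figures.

Around a low, centrifugal force acts outward with Coriolis, so pressure-gradient force balances both:
(1/ρ)|∂P/∂n| = fV + V²/R  →  V² + fR·V − fR·V_g = 0
With fR = 1.41×10⁻⁴ × 858×10³ m = 121 m/s:
V = [−fR + √((fR)² + 4 fR V_g)]/2 = [−121 + √(121² + 4×121×20)]/2 = 17.5 m/s
Subgeostrophic (V < V_g = 20 m/s), as expected around a low.

17.5 m/s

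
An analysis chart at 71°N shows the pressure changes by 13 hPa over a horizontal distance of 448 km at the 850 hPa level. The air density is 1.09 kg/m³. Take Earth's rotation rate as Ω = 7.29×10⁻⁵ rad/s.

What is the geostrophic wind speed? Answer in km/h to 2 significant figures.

Coriolis parameter at 71°N:
f = 2Ω sin φ = 2 × 7.29×10⁻⁵ × sin 71° = 1.38×10⁻⁴ s⁻¹
Pressure gradient: |∂P/∂n| = 1300 Pa / 448000 m = 2.90×10⁻³ Pa/m
Geostrophic balance (pressure-gradient force = Coriolis force):
V_g = (1/(fρ)) |∂P/∂n| = 2.90×10⁻³ / (1.38×10⁻⁴ × 1.09) = 19.3 m/s
Converting: 19.3 m/s × 3.6 = 70 km/h

70 km/h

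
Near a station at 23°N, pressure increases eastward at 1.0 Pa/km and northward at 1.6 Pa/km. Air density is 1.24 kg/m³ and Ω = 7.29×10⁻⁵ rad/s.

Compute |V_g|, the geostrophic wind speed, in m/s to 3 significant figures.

Coriolis parameter at 23°N:
f = 2Ω sin φ = 2 × 7.29×10⁻⁵ × sin 23° = 5.70×10⁻⁵ s⁻¹
Component geostrophic relations (x east, y north):
u_g = −(1/(fρ)) ∂P/∂y,  v_g = (1/(fρ)) ∂P/∂x
u_g = −(1.6×10⁻³)/(5.70×10⁻⁵ × 1.24) = −22.6 m/s;  v_g = (1.0×10⁻³)/(5.70×10⁻⁵ × 1.24) = 14.2 m/s
|V_g| = √(u_g² + v_g²) = 26.7 m/s

26.7 m/s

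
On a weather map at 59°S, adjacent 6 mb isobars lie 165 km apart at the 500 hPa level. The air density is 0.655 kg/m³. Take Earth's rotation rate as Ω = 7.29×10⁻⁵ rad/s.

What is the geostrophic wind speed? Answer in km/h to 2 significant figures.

160 km/h

Coriolis parameter at 59°S:
f = 2Ω sin φ = 2 × 7.29×10⁻⁵ × sin 59° = 1.25×10⁻⁴ s⁻¹
Pressure gradient: |∂P/∂n| = 600 Pa / 165000 m = 3.64×10⁻³ Pa/m
Geostrophic balance (pressure-gradient force = Coriolis force):
V_g = (1/(fρ)) |∂P/∂n| = 3.64×10⁻³ / (1.25×10⁻⁴ × 0.655) = 44.4 m/s
Converting: 44.4 m/s × 3.6 = 160 km/h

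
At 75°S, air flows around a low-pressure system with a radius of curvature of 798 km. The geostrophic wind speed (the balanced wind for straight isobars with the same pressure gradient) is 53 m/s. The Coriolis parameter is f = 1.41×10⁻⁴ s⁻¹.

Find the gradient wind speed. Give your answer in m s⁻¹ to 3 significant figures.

Around a low, centrifugal force acts outward with Coriolis, so pressure-gradient force balances both:
(1/ρ)|∂P/∂n| = fV + V²/R  →  V² + fR·V − fR·V_g = 0
With fR = 1.41×10⁻⁴ × 798×10³ m = 113 m/s:
V = [−fR + √((fR)² + 4 fR V_g)]/2 = [−113 + √(113² + 4×113×53)]/2 = 39.3 m/s
Subgeostrophic (V < V_g = 53 m/s), as expected around a low.

39.3 m s⁻¹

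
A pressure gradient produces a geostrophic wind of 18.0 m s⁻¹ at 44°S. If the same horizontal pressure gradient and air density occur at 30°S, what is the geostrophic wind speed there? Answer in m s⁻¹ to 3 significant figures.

25.0 m s⁻¹

With the same pressure gradient and density, V_g ∝ 1/f ∝ 1/sin φ.
V₂ = V₁ · sin φ₁ / sin φ₂ = 18.0 × sin 44° / sin 30°
V₂ = 18.0 × 0.6947/0.5000 = 25.0 m s⁻¹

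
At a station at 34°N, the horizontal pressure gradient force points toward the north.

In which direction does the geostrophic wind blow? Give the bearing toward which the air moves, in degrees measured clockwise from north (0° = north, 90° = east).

090°

The pressure-gradient force points toward the north (bearing 000°).
Geostrophic balance: in the Northern Hemisphere the Coriolis force deflects motion to the right, so the geostrophic wind blows 90° to the right of the pressure-gradient force (low pressure on the left).
Rotating 000° by 90° clockwise gives 090° — the wind blows toward the east.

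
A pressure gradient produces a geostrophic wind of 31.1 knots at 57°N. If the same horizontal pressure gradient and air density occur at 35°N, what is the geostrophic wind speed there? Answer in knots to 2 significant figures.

45 knots

With the same pressure gradient and density, V_g ∝ 1/f ∝ 1/sin φ.
V₂ = V₁ · sin φ₁ / sin φ₂ = 31.1 × sin 57° / sin 35°
V₂ = 31.1 × 0.8387/0.5736 = 45 knots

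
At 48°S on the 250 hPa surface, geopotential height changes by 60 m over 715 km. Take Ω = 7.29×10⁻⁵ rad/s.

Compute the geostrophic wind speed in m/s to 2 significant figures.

Coriolis parameter at 48°S:
f = 2Ω sin φ = 2 × 7.29×10⁻⁵ × sin 48° = 1.08×10⁻⁴ s⁻¹
Height gradient: |∂Z/∂n| = 60 m / 715000 m = 8.39×10⁻⁵
On a pressure surface, geostrophic balance gives V_g = (g/f)|∂Z/∂n|:
V_g = 9.81 × 8.39×10⁻⁵ / 1.08×10⁻⁴ = 7.60 m/s

7.6 m/s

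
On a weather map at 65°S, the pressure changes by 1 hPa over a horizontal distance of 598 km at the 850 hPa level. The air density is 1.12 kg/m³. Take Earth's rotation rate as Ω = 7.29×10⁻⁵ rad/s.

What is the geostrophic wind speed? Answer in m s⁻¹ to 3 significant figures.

Coriolis parameter at 65°S:
f = 2Ω sin φ = 2 × 7.29×10⁻⁵ × sin 65° = 1.32×10⁻⁴ s⁻¹
Pressure gradient: |∂P/∂n| = 100 Pa / 598000 m = 1.67×10⁻⁴ Pa/m
Geostrophic balance (pressure-gradient force = Coriolis force):
V_g = (1/(fρ)) |∂P/∂n| = 1.67×10⁻⁴ / (1.32×10⁻⁴ × 1.12) = 1.13 m/s

1.13 m s⁻¹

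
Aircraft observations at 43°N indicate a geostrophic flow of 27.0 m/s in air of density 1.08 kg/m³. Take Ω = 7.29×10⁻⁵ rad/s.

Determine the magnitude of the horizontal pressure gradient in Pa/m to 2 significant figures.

Coriolis parameter at 43°N:
f = 2Ω sin φ = 2 × 7.29×10⁻⁵ × sin 43° = 9.94×10⁻⁵ s⁻¹
Geostrophic balance rearranged: |∂P/∂n| = f ρ V_g
|∂P/∂n| = 9.94×10⁻⁵ × 1.08 × 27.0 = 2.90×10⁻³ Pa/m

2.9×10⁻³ Pa/m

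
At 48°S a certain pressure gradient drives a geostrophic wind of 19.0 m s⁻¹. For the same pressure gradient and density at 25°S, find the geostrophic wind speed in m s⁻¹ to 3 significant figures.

With the same pressure gradient and density, V_g ∝ 1/f ∝ 1/sin φ.
V₂ = V₁ · sin φ₁ / sin φ₂ = 19.0 × sin 48° / sin 25°
V₂ = 19.0 × 0.7431/0.4226 = 33.4 m s⁻¹

33.4 m s⁻¹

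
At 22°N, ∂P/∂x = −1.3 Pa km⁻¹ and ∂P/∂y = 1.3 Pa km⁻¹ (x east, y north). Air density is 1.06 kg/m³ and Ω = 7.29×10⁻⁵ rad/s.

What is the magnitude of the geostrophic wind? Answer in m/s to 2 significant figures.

32 m/s

Coriolis parameter at 22°N:
f = 2Ω sin φ = 2 × 7.29×10⁻⁵ × sin 22° = 5.46×10⁻⁵ s⁻¹
Component geostrophic relations (x east, y north):
u_g = −(1/(fρ)) ∂P/∂y,  v_g = (1/(fρ)) ∂P/∂x
u_g = −(1.3×10⁻³)/(5.46×10⁻⁵ × 1.06) = −22.5 m/s;  v_g = (−1.3×10⁻³)/(5.46×10⁻⁵ × 1.06) = −22.5 m/s
|V_g| = √(u_g² + v_g²) = 31.8 m/s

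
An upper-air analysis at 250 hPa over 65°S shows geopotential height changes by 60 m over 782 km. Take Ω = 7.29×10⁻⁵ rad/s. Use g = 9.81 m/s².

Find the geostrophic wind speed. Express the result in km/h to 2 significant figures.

Coriolis parameter at 65°S:
f = 2Ω sin φ = 2 × 7.29×10⁻⁵ × sin 65° = 1.32×10⁻⁴ s⁻¹
Height gradient: |∂Z/∂n| = 60 m / 782000 m = 7.67×10⁻⁵
On a pressure surface, geostrophic balance gives V_g = (g/f)|∂Z/∂n|:
V_g = 9.81 × 7.67×10⁻⁵ / 1.32×10⁻⁴ = 5.70 m/s
Converting: 5.70 m/s × 3.6 = 21 km/h

21 km/h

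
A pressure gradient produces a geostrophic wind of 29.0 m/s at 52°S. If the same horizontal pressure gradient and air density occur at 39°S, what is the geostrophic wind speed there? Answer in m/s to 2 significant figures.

36 m/s

With the same pressure gradient and density, V_g ∝ 1/f ∝ 1/sin φ.
V₂ = V₁ · sin φ₁ / sin φ₂ = 29.0 × sin 52° / sin 39°
V₂ = 29.0 × 0.7880/0.6293 = 36 m/s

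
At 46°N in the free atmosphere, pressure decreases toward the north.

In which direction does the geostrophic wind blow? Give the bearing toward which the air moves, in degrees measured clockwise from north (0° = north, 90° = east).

090°

The pressure-gradient force points toward the north (bearing 000°).
Geostrophic balance: in the Northern Hemisphere the Coriolis force deflects motion to the right, so the geostrophic wind blows 90° to the right of the pressure-gradient force (low pressure on the left).
Rotating 000° by 90° clockwise gives 090° — the wind blows toward the east.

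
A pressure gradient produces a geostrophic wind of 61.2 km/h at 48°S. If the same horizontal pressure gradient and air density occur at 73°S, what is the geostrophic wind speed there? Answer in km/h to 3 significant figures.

47.6 km/h

With the same pressure gradient and density, V_g ∝ 1/f ∝ 1/sin φ.
V₂ = V₁ · sin φ₁ / sin φ₂ = 61.2 × sin 48° / sin 73°
V₂ = 61.2 × 0.7431/0.9563 = 47.6 km/h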